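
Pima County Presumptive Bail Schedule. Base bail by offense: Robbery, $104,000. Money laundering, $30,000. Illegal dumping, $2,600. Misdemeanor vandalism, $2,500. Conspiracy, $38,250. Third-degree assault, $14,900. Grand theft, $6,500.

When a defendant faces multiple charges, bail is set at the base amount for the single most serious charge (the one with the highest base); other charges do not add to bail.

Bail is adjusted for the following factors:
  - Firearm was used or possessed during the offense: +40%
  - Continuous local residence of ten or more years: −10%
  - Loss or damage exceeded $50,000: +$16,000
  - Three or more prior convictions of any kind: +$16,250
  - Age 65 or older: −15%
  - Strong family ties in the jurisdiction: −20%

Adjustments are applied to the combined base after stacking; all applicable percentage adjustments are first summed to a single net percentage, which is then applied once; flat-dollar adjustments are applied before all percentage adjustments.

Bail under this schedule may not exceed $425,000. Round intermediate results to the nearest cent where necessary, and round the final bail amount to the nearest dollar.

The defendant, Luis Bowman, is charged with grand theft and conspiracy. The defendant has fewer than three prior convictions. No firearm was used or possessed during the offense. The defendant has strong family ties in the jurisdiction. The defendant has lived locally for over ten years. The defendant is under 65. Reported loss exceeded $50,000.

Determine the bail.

$37,975

Base amounts from the schedule: grand theft $6,500; conspiracy $38,250.
Stacking rule: use the highest base only. Highest is conspiracy at $38,250. Combined base = $38,250.
Loss or damage exceeded $50,000 (+$16,000 flat): $38,250 + $16,000 = $54,250.
Net percentage adjustment: −10% −20% = −30%. $54,250 × 0.7 = $37,975.
$37,975 is within the $425,000 maximum.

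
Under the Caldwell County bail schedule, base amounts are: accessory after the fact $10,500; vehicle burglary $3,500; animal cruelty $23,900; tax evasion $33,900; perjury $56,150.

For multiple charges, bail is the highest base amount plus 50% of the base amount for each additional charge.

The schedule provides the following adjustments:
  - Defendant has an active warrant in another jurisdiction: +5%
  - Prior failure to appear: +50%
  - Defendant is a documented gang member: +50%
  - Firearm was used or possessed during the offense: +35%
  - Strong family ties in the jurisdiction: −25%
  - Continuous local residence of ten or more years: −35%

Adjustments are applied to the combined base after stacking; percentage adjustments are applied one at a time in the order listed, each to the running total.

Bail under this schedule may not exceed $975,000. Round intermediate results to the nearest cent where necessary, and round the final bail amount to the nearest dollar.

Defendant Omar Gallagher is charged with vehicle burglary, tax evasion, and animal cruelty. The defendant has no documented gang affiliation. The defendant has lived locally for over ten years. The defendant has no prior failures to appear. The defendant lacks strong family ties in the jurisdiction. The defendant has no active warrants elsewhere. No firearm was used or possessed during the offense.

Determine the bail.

Base amounts from the schedule: vehicle burglary $3,500; tax evasion $33,900; animal cruelty $23,900.
Stacking rule: highest base plus 50% of each additional charge. Highest is tax evasion at $33,900. Additional: $3,500 × 50% = $1,750; $23,900 × 50% = $11,950. Combined base = $33,900 + $13,700 = $47,600.
Continuous local residence of ten or more years (−35%): $47,600 × 0.65 = $30,940.
$30,940 is within the $975,000 maximum.

$30,940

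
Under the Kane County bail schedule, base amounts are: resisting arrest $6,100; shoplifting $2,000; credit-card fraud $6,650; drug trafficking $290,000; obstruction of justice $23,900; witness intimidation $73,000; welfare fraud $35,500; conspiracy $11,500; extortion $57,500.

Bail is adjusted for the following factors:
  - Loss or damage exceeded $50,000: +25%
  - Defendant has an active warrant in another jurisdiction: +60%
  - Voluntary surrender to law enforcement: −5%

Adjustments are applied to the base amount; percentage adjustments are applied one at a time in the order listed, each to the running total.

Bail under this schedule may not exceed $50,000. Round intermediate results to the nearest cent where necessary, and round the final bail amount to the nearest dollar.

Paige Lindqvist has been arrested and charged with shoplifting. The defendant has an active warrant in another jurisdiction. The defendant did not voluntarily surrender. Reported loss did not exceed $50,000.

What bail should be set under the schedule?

$3,200

Base amounts from the schedule: shoplifting $2,000.
Single charge. Combined base = $2,000.
Defendant has an active warrant in another jurisdiction (+60%): $2,000 × 1.6 = $3,200.
$3,200 is within the $50,000 maximum.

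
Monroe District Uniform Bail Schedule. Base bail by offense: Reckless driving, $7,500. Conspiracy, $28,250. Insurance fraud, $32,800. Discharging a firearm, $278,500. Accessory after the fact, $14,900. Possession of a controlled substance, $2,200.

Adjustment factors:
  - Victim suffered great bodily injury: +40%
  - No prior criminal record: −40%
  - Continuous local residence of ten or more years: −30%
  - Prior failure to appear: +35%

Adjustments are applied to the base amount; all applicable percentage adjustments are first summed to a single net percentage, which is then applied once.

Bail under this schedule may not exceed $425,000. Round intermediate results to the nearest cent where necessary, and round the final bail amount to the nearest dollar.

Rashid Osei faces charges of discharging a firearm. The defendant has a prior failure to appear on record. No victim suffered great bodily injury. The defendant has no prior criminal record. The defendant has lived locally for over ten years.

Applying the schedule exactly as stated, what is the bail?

$181,025

Base amounts from the schedule: discharging a firearm $278,500.
Single charge. Combined base = $278,500.
Net percentage adjustment: −40% −30% +35% = −35%. $278,500 × 0.65 = $181,025.
$181,025 is within the $425,000 maximum.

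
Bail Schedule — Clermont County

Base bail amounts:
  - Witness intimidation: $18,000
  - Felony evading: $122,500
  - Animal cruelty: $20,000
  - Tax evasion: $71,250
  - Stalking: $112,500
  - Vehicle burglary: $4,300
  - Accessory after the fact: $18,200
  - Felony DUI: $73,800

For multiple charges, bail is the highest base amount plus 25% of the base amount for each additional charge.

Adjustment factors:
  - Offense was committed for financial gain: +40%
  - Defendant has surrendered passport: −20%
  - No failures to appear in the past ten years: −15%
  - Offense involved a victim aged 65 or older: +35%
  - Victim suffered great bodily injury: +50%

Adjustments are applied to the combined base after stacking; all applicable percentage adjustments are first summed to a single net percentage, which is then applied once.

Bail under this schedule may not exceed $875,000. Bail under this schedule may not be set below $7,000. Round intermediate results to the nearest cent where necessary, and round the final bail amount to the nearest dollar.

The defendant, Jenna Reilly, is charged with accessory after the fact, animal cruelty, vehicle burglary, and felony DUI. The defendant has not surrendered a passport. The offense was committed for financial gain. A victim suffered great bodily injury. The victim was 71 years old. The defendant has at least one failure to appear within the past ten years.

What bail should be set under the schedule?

$189,956

Base amounts from the schedule: accessory after the fact $18,200; animal cruelty $20,000; vehicle burglary $4,300; felony DUI $73,800.
Stacking rule: highest base plus 25% of each additional charge. Highest is felony DUI at $73,800. Additional: $18,200 × 25% = $4,550; $20,000 × 25% = $5,000; $4,300 × 25% = $1,075. Combined base = $73,800 + $10,625 = $84,425.
Net percentage adjustment: +40% +35% +50% = +125%. $84,425 × 2.25 = $189,956.25.
$189,956.25 is within the $875,000 maximum.
$189,956.25 is at or above the $7,000 minimum.
Rounded to the nearest dollar: $189,956.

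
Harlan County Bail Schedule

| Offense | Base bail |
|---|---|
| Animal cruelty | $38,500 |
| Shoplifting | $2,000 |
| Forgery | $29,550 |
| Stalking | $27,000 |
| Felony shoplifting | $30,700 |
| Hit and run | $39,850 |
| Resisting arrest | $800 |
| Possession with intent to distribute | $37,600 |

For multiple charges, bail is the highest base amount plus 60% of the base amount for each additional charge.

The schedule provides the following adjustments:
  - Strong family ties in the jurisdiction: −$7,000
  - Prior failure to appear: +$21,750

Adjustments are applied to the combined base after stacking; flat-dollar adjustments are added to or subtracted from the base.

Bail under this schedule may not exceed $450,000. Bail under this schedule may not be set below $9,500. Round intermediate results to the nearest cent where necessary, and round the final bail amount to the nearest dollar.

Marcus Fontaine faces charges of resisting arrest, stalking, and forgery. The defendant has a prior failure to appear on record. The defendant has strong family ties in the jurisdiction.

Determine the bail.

Base amounts from the schedule: resisting arrest $800; stalking $27,000; forgery $29,550.
Stacking rule: highest base plus 60% of each additional charge. Highest is forgery at $29,550. Additional: $800 × 60% = $480; $27,000 × 60% = $16,200. Combined base = $29,550 + $16,680 = $46,230.
Strong family ties in the jurisdiction (−$7,000 flat): $46,230 − $7,000 = $39,230.
Prior failure to appear (+$21,750 flat): $39,230 + $21,750 = $60,980.
$60,980 is within the $450,000 maximum.
$60,980 is at or above the $9,500 minimum.

$60,980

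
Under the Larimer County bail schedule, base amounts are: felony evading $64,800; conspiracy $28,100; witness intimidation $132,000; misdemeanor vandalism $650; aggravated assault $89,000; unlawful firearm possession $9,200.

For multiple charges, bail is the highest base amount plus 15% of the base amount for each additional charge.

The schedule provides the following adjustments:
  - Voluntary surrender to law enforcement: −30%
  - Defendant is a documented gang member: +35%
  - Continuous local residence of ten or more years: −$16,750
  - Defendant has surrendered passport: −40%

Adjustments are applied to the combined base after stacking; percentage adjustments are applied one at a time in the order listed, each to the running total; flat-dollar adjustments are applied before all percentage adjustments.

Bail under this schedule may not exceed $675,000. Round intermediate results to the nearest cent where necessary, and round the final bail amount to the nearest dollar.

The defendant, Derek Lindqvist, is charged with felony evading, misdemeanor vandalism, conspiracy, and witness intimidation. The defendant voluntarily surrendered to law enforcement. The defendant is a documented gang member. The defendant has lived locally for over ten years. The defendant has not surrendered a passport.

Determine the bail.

Base amounts from the schedule: felony evading $64,800; misdemeanor vandalism $650; conspiracy $28,100; witness intimidation $132,000.
Stacking rule: highest base plus 15% of each additional charge. Highest is witness intimidation at $132,000. Additional: $64,800 × 15% = $9,720; $650 × 15% = $97.50; $28,100 × 15% = $4,215. Combined base = $132,000 + $14,032.50 = $146,032.50.
Continuous local residence of ten or more years (−$16,750 flat): $146,032.50 − $16,750 = $129,282.50.
Voluntary surrender to law enforcement (−30%): $129,282.50 × 0.7 = $90,497.75.
Defendant is a documented gang member (+35%): $90,497.75 × 1.35 = $122,171.96.
$122,171.96 is within the $675,000 maximum.
Rounded to the nearest dollar: $122,172.

$122,172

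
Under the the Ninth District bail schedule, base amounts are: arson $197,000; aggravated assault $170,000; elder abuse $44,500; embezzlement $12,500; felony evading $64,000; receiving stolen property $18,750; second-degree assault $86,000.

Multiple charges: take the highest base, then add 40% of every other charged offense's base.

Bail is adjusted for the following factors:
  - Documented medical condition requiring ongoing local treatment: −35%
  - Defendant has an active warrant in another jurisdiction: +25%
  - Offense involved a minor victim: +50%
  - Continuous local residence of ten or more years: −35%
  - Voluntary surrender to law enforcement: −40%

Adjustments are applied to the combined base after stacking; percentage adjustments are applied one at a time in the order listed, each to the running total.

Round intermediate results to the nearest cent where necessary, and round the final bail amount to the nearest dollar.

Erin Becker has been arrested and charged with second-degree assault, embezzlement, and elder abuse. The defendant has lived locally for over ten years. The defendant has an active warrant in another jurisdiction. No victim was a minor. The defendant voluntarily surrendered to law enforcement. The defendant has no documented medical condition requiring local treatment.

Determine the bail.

Base amounts from the schedule: second-degree assault $86,000; embezzlement $12,500; elder abuse $44,500.
Stacking rule: highest base plus 40% of each additional charge. Highest is second-degree assault at $86,000. Additional: $12,500 × 40% = $5,000; $44,500 × 40% = $17,800. Combined base = $86,000 + $22,800 = $108,800.
Defendant has an active warrant in another jurisdiction (+25%): $108,800 × 1.25 = $136,000.
Continuous local residence of ten or more years (−35%): $136,000 × 0.65 = $88,400.
Voluntary surrender to law enforcement (−40%): $88,400 × 0.6 = $53,040.

$53,040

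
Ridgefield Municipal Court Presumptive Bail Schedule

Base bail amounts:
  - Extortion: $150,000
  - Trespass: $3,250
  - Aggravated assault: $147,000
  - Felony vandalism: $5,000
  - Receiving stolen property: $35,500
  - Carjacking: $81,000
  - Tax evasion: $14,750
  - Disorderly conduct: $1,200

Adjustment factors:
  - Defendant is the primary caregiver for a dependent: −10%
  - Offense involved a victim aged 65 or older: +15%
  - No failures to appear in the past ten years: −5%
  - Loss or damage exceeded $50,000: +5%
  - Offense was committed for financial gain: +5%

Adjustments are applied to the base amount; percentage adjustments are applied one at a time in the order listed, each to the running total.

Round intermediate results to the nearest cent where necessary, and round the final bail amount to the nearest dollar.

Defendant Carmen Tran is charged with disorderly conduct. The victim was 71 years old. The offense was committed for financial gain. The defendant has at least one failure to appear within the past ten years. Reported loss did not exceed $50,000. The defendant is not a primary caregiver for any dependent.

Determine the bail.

Base amounts from the schedule: disorderly conduct $1,200.
Single charge. Combined base = $1,200.
Offense involved a victim aged 65 or older (+15%): $1,200 × 1.15 = $1,380.
Offense was committed for financial gain (+5%): $1,380 × 1.05 = $1,449.

$1,449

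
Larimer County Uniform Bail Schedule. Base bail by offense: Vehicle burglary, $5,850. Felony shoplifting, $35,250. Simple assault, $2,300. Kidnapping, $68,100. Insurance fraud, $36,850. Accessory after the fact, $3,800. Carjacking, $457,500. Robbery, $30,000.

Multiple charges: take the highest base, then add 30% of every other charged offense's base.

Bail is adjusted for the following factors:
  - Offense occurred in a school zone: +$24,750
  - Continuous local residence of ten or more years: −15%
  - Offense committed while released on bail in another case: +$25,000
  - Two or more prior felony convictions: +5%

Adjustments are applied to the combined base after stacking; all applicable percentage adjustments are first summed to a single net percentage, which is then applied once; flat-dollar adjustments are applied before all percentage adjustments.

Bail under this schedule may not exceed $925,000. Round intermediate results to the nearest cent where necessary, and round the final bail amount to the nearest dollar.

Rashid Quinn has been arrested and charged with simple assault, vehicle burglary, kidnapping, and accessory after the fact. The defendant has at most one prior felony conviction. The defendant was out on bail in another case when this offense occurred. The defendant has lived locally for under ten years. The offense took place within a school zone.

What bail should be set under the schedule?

$121,435

Base amounts from the schedule: simple assault $2,300; vehicle burglary $5,850; kidnapping $68,100; accessory after the fact $3,800.
Stacking rule: highest base plus 30% of each additional charge. Highest is kidnapping at $68,100. Additional: $2,300 × 30% = $690; $5,850 × 30% = $1,755; $3,800 × 30% = $1,140. Combined base = $68,100 + $3,585 = $71,685.
Offense occurred in a school zone (+$24,750 flat): $71,685 + $24,750 = $96,435.
Offense committed while released on bail in another case (+$25,000 flat): $96,435 + $25,000 = $121,435.
$121,435 is within the $925,000 maximum.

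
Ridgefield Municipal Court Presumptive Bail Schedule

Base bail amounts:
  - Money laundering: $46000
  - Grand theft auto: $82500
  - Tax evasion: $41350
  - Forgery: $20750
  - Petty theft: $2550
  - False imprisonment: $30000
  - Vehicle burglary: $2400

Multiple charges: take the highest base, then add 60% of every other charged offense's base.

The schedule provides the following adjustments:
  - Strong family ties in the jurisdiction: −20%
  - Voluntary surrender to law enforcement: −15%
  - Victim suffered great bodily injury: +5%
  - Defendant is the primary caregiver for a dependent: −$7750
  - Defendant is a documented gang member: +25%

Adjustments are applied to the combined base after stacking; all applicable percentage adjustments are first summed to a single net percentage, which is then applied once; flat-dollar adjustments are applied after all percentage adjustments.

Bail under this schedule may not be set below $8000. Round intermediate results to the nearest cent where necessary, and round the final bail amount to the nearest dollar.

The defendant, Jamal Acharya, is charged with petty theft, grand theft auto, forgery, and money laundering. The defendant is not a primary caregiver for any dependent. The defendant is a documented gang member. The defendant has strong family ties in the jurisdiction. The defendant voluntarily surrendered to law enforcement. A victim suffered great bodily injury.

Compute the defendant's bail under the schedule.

$117876

Base amounts from the schedule: petty theft $2550; grand theft auto $82500; forgery $20750; money laundering $46000.
Stacking rule: highest base plus 60% of each additional charge. Highest is grand theft auto at $82500. Additional: $2550 × 60% = $1530; $20750 × 60% = $12450; $46000 × 60% = $27600. Combined base = $82500 + $41580 = $124080.
Net percentage adjustment: −20% −15% +5% +25% = −5%. $124080 × 0.95 = $117876.
$117876 is at or above the $8000 minimum.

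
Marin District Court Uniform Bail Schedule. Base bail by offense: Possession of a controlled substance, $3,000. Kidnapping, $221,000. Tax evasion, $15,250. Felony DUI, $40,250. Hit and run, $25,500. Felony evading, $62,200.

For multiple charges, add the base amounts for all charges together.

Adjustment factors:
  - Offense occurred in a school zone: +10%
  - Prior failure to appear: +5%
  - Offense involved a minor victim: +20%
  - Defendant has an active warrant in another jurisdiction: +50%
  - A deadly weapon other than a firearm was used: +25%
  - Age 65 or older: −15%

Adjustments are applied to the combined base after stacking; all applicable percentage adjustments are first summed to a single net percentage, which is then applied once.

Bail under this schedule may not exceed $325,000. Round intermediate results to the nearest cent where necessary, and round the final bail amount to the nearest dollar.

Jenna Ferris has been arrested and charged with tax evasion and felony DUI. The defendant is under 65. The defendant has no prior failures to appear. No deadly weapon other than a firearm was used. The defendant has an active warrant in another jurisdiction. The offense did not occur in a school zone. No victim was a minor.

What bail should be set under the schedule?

Base amounts from the schedule: tax evasion $15,250; felony DUI $40,250.
Stacking rule: sum of all bases. $15,250 + $40,250 = $55,500.
Defendant has an active warrant in another jurisdiction (+50%): $55,500 × 1.5 = $83,250.
$83,250 is within the $325,000 maximum.

$83,250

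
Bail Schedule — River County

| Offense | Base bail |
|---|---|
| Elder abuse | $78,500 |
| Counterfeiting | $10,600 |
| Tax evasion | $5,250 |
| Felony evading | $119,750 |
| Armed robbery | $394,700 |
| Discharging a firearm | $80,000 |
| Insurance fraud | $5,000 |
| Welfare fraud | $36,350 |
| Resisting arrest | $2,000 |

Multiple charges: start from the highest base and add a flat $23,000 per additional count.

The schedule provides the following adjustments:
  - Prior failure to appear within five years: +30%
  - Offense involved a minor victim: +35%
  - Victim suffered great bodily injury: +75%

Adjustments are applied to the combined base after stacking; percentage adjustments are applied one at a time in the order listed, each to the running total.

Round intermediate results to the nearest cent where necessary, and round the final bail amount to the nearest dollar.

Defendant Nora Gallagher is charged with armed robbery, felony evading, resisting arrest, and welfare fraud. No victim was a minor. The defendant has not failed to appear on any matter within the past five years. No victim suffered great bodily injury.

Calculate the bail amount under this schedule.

$463,700

Base amounts from the schedule: armed robbery $394,700; felony evading $119,750; resisting arrest $2,000; welfare fraud $36,350.
Stacking rule: highest base plus $23,000 per additional charge. Highest is armed robbery at $394,700; 3 additional charges → +$69,000. Combined base = $463,700.
No adjustment factors apply to this defendant.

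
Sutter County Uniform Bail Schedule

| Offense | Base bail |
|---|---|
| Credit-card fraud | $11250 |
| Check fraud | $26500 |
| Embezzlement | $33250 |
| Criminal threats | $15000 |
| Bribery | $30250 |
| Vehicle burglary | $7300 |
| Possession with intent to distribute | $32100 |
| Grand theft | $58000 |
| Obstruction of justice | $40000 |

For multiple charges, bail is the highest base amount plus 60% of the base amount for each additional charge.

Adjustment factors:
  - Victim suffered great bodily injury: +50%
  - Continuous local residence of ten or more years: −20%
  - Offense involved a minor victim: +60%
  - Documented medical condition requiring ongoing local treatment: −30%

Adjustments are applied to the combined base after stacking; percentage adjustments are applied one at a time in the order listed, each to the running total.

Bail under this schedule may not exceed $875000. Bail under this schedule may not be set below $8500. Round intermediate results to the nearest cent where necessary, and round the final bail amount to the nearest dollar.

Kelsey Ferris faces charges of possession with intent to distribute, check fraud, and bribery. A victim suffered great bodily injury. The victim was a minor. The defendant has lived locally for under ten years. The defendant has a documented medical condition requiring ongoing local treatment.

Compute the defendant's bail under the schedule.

Base amounts from the schedule: possession with intent to distribute $32100; check fraud $26500; bribery $30250.
Stacking rule: highest base plus 60% of each additional charge. Highest is possession with intent to distribute at $32100. Additional: $26500 × 60% = $15900; $30250 × 60% = $18150. Combined base = $32100 + $34050 = $66150.
Victim suffered great bodily injury (+50%): $66150 × 1.5 = $99225.
Offense involved a minor victim (+60%): $99225 × 1.6 = $158760.
Documented medical condition requiring ongoing local treatment (−30%): $158760 × 0.7 = $111132.
$111132 is within the $875000 maximum.
$111132 is at or above the $8500 minimum.

$111132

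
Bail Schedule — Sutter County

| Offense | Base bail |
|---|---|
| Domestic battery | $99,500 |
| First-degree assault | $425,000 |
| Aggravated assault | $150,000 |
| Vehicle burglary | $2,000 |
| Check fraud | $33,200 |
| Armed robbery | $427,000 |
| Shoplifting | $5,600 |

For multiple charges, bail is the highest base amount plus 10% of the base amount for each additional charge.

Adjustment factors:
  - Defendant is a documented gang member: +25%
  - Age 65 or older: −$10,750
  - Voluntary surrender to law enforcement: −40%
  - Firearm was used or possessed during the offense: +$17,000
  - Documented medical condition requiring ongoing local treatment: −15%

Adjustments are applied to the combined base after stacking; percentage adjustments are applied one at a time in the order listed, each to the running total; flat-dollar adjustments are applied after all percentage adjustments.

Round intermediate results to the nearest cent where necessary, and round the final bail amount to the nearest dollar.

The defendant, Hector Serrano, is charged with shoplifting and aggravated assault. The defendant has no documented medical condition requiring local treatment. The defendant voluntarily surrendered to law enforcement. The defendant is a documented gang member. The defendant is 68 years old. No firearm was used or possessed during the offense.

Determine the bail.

$102,170

Base amounts from the schedule: shoplifting $5,600; aggravated assault $150,000.
Stacking rule: highest base plus 10% of each additional charge. Highest is aggravated assault at $150,000. Additional: $5,600 × 10% = $560. Combined base = $150,000 + $560 = $150,560.
Defendant is a documented gang member (+25%): $150,560 × 1.25 = $188,200.
Voluntary surrender to law enforcement (−40%): $188,200 × 0.6 = $112,920.
Age 65 or older (−$10,750 flat): $112,920 − $10,750 = $102,170.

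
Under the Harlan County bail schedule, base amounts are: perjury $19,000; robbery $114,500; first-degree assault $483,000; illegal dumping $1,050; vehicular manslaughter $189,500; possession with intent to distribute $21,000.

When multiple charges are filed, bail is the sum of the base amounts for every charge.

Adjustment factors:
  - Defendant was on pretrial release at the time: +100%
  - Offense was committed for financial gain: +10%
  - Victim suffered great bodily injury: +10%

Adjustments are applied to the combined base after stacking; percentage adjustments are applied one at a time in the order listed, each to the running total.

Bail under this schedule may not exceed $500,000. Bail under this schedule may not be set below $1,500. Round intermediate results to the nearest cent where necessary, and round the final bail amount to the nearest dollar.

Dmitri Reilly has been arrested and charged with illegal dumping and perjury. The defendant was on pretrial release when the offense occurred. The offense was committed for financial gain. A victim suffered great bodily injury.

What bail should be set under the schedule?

$48,521

Base amounts from the schedule: illegal dumping $1,050; perjury $19,000.
Stacking rule: sum of all bases. $1,050 + $19,000 = $20,050.
Defendant was on pretrial release at the time (+100%): $20,050 × 2 = $40,100.
Offense was committed for financial gain (+10%): $40,100 × 1.1 = $44,110.
Victim suffered great bodily injury (+10%): $44,110 × 1.1 = $48,521.
$48,521 is within the $500,000 maximum.
$48,521 is at or above the $1,500 minimum.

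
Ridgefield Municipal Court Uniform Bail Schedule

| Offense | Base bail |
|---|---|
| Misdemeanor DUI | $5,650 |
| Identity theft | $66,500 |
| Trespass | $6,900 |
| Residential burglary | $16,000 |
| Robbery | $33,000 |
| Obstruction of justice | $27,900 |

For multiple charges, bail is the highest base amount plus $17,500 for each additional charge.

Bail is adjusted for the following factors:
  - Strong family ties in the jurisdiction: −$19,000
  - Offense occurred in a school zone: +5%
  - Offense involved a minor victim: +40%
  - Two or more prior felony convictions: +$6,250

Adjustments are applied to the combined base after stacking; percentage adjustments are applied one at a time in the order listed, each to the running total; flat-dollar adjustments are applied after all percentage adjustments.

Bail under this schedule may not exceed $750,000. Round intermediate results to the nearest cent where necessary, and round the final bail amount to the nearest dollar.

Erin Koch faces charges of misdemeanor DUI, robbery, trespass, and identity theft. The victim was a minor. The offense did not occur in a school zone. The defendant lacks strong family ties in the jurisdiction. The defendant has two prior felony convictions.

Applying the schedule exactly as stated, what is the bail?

$172,850

Base amounts from the schedule: misdemeanor DUI $5,650; robbery $33,000; trespass $6,900; identity theft $66,500.
Stacking rule: highest base plus $17,500 per additional charge. Highest is identity theft at $66,500; 3 additional charges → +$52,500. Combined base = $119,000.
Offense involved a minor victim (+40%): $119,000 × 1.4 = $166,600.
Two or more prior felony convictions (+$6,250 flat): $166,600 + $6,250 = $172,850.
$172,850 is within the $750,000 maximum.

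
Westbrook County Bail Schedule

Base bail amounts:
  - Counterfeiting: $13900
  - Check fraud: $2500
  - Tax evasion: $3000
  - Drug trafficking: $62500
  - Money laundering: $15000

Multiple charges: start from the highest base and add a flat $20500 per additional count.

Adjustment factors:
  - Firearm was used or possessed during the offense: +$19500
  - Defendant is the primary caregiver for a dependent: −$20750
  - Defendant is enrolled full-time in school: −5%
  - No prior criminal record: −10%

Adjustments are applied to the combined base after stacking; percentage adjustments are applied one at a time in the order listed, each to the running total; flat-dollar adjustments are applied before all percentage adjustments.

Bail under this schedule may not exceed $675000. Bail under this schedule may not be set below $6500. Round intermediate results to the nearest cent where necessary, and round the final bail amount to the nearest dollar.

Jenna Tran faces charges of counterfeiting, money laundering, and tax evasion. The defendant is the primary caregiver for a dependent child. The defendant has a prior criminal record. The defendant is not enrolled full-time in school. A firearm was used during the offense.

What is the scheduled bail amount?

$54750

Base amounts from the schedule: counterfeiting $13900; money laundering $15000; tax evasion $3000.
Stacking rule: highest base plus $20500 per additional charge. Highest is money laundering at $15000; 2 additional charges → +$41000. Combined base = $56000.
Firearm was used or possessed during the offense (+$19500 flat): $56000 + $19500 = $75500.
Defendant is the primary caregiver for a dependent (−$20750 flat): $75500 − $20750 = $54750.
$54750 is within the $675000 maximum.
$54750 is at or above the $6500 minimum.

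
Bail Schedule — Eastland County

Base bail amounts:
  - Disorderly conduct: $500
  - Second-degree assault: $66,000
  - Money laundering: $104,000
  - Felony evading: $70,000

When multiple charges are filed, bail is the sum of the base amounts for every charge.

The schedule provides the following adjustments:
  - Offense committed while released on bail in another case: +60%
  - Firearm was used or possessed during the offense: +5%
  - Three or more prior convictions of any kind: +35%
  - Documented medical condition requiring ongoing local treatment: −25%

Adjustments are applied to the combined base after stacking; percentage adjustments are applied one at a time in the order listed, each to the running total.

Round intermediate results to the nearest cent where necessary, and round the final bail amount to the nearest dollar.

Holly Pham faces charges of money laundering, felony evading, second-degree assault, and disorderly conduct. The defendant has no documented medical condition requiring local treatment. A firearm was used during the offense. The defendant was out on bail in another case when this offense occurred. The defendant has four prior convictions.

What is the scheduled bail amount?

Base amounts from the schedule: money laundering $104,000; felony evading $70,000; second-degree assault $66,000; disorderly conduct $500.
Stacking rule: sum of all bases. $104,000 + $70,000 + $66,000 + $500 = $240,500.
Offense committed while released on bail in another case (+60%): $240,500 × 1.6 = $384,800.
Firearm was used or possessed during the offense (+5%): $384,800 × 1.05 = $404,040.
Three or more prior convictions of any kind (+35%): $404,040 × 1.35 = $545,454.

$545,454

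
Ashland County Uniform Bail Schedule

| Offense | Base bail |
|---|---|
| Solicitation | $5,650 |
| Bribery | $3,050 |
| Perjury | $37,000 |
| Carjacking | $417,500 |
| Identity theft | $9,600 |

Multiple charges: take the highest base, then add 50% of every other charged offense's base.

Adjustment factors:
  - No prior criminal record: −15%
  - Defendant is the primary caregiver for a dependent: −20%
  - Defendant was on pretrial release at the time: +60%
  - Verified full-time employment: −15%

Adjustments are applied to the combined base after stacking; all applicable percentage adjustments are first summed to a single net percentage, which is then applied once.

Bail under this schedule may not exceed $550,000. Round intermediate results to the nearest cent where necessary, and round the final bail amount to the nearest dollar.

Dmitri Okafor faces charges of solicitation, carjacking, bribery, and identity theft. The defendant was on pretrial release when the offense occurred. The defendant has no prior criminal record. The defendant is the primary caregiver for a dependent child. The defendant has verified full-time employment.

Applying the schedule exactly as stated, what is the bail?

Base amounts from the schedule: solicitation $5,650; carjacking $417,500; bribery $3,050; identity theft $9,600.
Stacking rule: highest base plus 50% of each additional charge. Highest is carjacking at $417,500. Additional: $5,650 × 50% = $2,825; $3,050 × 50% = $1,525; $9,600 × 50% = $4,800. Combined base = $417,500 + $9,150 = $426,650.
Net percentage adjustment: −15% −20% +60% −15% = +10%. $426,650 × 1.1 = $469,315.
$469,315 is within the $550,000 maximum.

$469,315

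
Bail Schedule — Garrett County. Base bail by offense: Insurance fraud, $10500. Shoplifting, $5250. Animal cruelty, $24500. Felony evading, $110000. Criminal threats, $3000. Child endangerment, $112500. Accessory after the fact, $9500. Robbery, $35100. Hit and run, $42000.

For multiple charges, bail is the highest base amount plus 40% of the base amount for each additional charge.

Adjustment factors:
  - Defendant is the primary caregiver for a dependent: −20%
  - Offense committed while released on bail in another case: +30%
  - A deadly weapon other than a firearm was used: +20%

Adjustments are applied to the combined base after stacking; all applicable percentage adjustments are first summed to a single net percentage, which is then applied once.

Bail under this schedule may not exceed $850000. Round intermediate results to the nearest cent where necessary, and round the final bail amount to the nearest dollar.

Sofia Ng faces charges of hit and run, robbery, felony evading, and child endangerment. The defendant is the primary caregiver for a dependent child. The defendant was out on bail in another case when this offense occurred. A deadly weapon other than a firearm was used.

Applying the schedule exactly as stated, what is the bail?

$243542

Base amounts from the schedule: hit and run $42000; robbery $35100; felony evading $110000; child endangerment $112500.
Stacking rule: highest base plus 40% of each additional charge. Highest is child endangerment at $112500. Additional: $42000 × 40% = $16800; $35100 × 40% = $14040; $110000 × 40% = $44000. Combined base = $112500 + $74840 = $187340.
Net percentage adjustment: −20% +30% +20% = +30%. $187340 × 1.3 = $243542.
$243542 is within the $850000 maximum.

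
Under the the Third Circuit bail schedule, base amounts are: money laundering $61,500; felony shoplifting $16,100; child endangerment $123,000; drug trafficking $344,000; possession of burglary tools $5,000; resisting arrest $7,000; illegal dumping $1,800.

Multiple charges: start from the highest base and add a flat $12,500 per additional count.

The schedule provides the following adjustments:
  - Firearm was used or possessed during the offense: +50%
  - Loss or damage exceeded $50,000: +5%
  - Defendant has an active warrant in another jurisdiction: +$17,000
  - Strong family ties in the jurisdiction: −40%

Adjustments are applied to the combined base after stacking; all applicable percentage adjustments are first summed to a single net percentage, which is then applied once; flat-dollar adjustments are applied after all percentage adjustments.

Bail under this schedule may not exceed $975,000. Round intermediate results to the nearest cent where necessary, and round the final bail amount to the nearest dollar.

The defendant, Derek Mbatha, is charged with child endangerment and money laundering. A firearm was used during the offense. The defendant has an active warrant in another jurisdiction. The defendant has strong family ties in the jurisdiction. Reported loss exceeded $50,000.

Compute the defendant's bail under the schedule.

Base amounts from the schedule: child endangerment $123,000; money laundering $61,500.
Stacking rule: highest base plus $12,500 per additional charge. Highest is child endangerment at $123,000; 1 additional charge → +$12,500. Combined base = $135,500.
Net percentage adjustment: +50% +5% −40% = +15%. $135,500 × 1.15 = $155,825.
Defendant has an active warrant in another jurisdiction (+$17,000 flat): $155,825 + $17,000 = $172,825.
$172,825 is within the $975,000 maximum.

$172,825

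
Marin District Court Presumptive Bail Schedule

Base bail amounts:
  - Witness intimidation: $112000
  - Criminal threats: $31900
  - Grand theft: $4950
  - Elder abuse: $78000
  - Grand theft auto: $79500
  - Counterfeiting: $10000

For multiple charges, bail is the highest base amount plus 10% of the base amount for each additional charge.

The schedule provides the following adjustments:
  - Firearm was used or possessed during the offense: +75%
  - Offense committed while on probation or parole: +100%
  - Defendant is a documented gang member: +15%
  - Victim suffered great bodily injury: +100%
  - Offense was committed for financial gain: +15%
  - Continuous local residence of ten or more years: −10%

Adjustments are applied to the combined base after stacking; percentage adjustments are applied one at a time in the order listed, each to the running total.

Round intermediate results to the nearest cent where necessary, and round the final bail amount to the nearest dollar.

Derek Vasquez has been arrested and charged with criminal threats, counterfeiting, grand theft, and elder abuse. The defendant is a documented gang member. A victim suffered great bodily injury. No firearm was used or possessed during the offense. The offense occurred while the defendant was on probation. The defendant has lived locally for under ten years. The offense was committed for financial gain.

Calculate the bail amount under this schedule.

$437404

Base amounts from the schedule: criminal threats $31900; counterfeiting $10000; grand theft $4950; elder abuse $78000.
Stacking rule: highest base plus 10% of each additional charge. Highest is elder abuse at $78000. Additional: $31900 × 10% = $3190; $10000 × 10% = $1000; $4950 × 10% = $495. Combined base = $78000 + $4685 = $82685.
Offense committed while on probation or parole (+100%): $82685 × 2 = $165370.
Defendant is a documented gang member (+15%): $165370 × 1.15 = $190175.50.
Victim suffered great bodily injury (+100%): $190175.50 × 2 = $380351.
Offense was committed for financial gain (+15%): $380351 × 1.15 = $437403.65.
Rounded to the nearest dollar: $437404.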